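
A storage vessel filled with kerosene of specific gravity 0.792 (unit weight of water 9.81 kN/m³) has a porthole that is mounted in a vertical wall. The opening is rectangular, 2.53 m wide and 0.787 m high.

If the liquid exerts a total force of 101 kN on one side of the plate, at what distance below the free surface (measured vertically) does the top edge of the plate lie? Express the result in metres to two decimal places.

γ = 0.792 × 9.81 = 7.76952 kN/m³.
A = 2.53 × 0.787 = 1.99111 m².
From F = γ·h_c·A, the centroid depth is h_c = 101/(7.76952 × 1.99111) = 6.52878 m.
The centroid lies 0.787/2 = 0.3935 m below the top edge, so the top edge sits at h_top = 6.52878 − 0.3935 = 6.13528 m below the surface.

d_top ≈ 6.14 m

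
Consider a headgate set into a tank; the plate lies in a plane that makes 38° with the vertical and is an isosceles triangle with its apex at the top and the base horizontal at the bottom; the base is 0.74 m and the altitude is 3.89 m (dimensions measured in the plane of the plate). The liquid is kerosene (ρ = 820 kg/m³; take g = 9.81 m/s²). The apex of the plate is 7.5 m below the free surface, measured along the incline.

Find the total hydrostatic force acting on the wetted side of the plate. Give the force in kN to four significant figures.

F ≈ 92.09 kN

γ = ρg = 820 × 9.81 / 1000 = 8.0442 kN/m³.
The plate makes 38° with the vertical, i.e. θ = 90° − 38° = 52° to the horizontal. Measuring y along the incline from the free-surface line, vertical depth h = y·sinθ with sinθ = 0.788011.
With the apex up, the centroid sits 2h/3 = 2 × 3.89/3 = 2.59333 m below the apex, so y_c = 7.5 + 2.59333 = 10.0933 m and h_c = 10.0933 × 0.788011 = 7.95363 m.
A = ½ × 0.74 × 3.89 = 1.4393 m².
Resultant F = γ·h_c·A = 8.0442 × 7.95363 × 1.4393 = 92.0873 kN.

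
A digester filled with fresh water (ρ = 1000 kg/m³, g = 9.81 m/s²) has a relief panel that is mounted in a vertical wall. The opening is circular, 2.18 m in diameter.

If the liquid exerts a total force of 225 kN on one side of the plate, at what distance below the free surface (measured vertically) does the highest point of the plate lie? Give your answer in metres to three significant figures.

γ = ρg = 1000 × 9.81 = 9810 N/m³ = 9.81 kN/m³.
A = π(1.09)² = 3.73253 m².
From F = γ·h_c·A, the centroid depth is h_c = 225/(9.81 × 3.73253) = 6.14483 m.
The centroid is at the centre, 1.09 m below the top of the plate, so the highest point sits at h_top = 6.14483 − 1.09 = 5.05483 m below the surface.

d_top ≈ 5.05 m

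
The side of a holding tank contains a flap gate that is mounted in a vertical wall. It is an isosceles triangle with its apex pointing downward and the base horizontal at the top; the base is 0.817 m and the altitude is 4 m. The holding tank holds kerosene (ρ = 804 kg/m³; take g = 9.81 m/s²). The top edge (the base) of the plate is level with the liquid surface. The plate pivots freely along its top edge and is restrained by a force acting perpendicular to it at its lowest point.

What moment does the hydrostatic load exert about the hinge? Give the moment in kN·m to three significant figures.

γ = ρg = 804 × 9.81 / 1000 = 7.88724 kN/m³.
With the apex down, the centroid sits h/3 = 4/3 = 1.33333 m below the base (the top edge), so the centroid depth is h_c = 1.33333 m.
A = ½ × 0.817 × 4 = 1.634 m².
Resultant F = γ·h_c·A = 7.88724 × 1.33333 × 1.634 = 17.1836 kN.
I_c = b·h³/36 = 0.817 × 4³/36 = 1.45244 m⁴.
Centre of pressure: y_p = y_c + I_c/(y_c·A) = 1.33333 + 1.45244/(1.33333 × 1.634) = 1.33333 + 0.666666 = 2 m along the plane.
The resultant acts 1.33333 + 0.666666 = 2 m (along the plate) below the hinge at the top edge, so the moment about the hinge is M = F × 2 = 17.1836 × 2 = 34.3672 kN·m.

M ≈ 34.4 kN·m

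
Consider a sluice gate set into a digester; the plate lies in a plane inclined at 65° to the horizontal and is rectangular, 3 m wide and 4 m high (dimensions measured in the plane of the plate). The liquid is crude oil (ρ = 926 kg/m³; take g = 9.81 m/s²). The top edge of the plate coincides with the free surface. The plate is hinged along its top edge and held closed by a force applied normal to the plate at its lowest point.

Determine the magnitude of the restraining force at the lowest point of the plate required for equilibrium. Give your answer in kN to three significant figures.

γ = ρg = 926 × 9.81 / 1000 = 9.08406 kN/m³.
Let θ = 65° be the plate's angle to the horizontal; measure y along the incline from where the plane meets the free surface. Vertical depth h = y·sinθ with sinθ = 0.906308.
The centroid lies 4/2 = 2 m below the top edge, so y_c = 2 m and h_c = 2 × 0.906308 = 1.81262 m.
A = 3 × 4 = 12 m².
Resultant F = γ·h_c·A = 9.08406 × 1.81262 × 12 = 197.591 kN.
I_c = b·h³/12 = 3 × 4³/12 = 16 m⁴.
Centre of pressure: y_p = y_c + I_c/(y_c·A) = 2 + 16/(2 × 12) = 2 + 0.666667 = 2.66667 m along the plane.
The resultant acts 2 + 0.666667 = 2.66667 m (along the plate) below the hinge at the top edge, so the moment about the hinge is M = F × 2.66667 = 197.591 × 2.66667 = 526.91 kN·m.
A normal force at the bottom, 4 m from the hinge, must supply this moment: P = 526.91/4 = 131.727 kN.

P ≈ 132 kN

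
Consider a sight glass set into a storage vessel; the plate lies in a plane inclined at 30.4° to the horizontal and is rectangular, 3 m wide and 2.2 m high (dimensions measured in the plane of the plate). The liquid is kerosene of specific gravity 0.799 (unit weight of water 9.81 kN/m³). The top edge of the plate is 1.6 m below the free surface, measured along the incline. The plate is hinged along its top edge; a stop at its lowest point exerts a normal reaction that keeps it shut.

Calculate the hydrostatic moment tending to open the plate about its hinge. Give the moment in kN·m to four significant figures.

M ≈ 88.31 kN·m

γ = 0.799 × 9.81 = 7.83819 kN/m³.
Let θ = 30.4° be the plate's angle to the horizontal; measure y along the incline from where the plane meets the free surface. Vertical depth h = y·sinθ with sinθ = 0.506034.
The centroid lies 2.2/2 = 1.1 m below the top edge, so y_c = 1.6 + 1.1 = 2.7 m and h_c = 2.7 × 0.506034 = 1.36629 m.
A = 3 × 2.2 = 6.6 m².
Resultant F = γ·h_c·A = 7.83819 × 1.36629 × 6.6 = 70.681 kN.
I_c = b·h³/12 = 3 × 2.2³/12 = 2.662 m⁴.
Centre of pressure: y_p = y_c + I_c/(y_c·A) = 2.7 + 2.662/(2.7 × 6.6) = 2.7 + 0.149383 = 2.84938 m along the plane.
The resultant acts 1.1 + 0.149383 = 1.24938 m (along the plate) below the hinge at the top edge, so the moment about the hinge is M = F × 1.24938 = 70.681 × 1.24938 = 88.3074 kN·m.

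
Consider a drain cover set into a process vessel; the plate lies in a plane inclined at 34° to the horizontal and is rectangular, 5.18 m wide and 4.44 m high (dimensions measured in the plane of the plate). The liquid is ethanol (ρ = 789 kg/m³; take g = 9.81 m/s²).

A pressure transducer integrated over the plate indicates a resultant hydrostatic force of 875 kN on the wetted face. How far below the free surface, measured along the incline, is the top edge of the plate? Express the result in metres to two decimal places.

y_top ≈ 6.57 m

γ = ρg = 789 × 9.81 / 1000 = 7.74009 kN/m³.
A = 5.18 × 4.44 = 22.9992 m².
From F = γ·h_c·A, the centroid depth is h_c = 875/(7.74009 × 22.9992) = 4.91529 m.
Let θ = 34° be the plate's angle to the horizontal; measure y along the incline from where the plane meets the free surface. Vertical depth h = y·sinθ with sinθ = 0.559193.
Along the incline, y_c = h_c/sinθ = 4.91529/0.559193 = 8.78997 m.
The centroid lies 4.44/2 = 2.22 m below the top edge, so the top edge sits at y_top = 8.78997 − 2.22 = 6.56997 m along the incline.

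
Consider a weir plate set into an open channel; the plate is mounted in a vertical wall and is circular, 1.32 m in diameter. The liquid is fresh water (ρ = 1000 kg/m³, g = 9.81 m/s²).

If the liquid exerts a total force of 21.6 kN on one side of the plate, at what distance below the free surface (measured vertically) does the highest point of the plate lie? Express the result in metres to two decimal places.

d_top ≈ 0.95 m

γ = ρg = 1000 × 9.81 = 9810 N/m³ = 9.81 kN/m³.
A = π(0.66)² = 1.36848 m².
From F = γ·h_c·A, the centroid depth is h_c = 21.6/(9.81 × 1.36848) = 1.60896 m.
The centroid is at the centre, 0.66 m below the top of the plate, so the highest point sits at h_top = 1.60896 − 0.66 = 0.94896 m below the surface.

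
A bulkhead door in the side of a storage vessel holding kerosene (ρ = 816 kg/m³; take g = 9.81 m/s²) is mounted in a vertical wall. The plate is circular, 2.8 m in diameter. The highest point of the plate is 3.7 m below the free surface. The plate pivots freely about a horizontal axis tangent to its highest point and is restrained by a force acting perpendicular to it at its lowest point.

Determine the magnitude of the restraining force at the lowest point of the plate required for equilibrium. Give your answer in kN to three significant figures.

γ = ρg = 816 × 9.81 / 1000 = 8.00496 kN/m³.
The centroid is at the centre, 1.4 m below the top of the plate, so the centroid depth is h_c = 3.7 + 1.4 = 5.1 m.
A = π(1.4)² = 6.15752 m².
Resultant F = γ·h_c·A = 8.00496 × 5.1 × 6.15752 = 251.383 kN.
I_c = πr⁴/4 = π × 1.4⁴/4 = 3.01719 m⁴.
Centre of pressure: y_p = y_c + I_c/(y_c·A) = 5.1 + 3.01719/(5.1 × 6.15752) = 5.1 + 0.0960786 = 5.19608 m along the plane.
The resultant acts 1.4 + 0.0960786 = 1.49608 m (along the plate) below the hinge at the top edge, so the moment about the hinge is M = F × 1.49608 = 251.383 × 1.49608 = 376.089 kN·m.
A normal force at the bottom, 2.8 m from the hinge, must supply this moment: P = 376.089/2.8 = 134.317 kN.

P ≈ 134 kN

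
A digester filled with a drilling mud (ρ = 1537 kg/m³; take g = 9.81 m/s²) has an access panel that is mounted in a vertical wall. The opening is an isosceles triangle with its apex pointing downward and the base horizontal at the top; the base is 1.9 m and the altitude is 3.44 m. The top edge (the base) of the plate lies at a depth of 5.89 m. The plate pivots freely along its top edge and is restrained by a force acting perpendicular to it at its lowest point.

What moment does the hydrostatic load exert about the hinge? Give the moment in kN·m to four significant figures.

γ = ρg = 1537 × 9.81 / 1000 = 15.07797 kN/m³.
With the apex down, the centroid sits h/3 = 3.44/3 = 1.14667 m below the base (the top edge), so the centroid depth is h_c = 5.89 + 1.14667 = 7.03667 m.
A = ½ × 1.9 × 3.44 = 3.268 m².
Resultant F = γ·h_c·A = 15.07797 × 7.03667 × 3.268 = 346.731 kN.
I_c = b·h³/36 = 1.9 × 3.44³/36 = 2.14846 m⁴.
Centre of pressure: y_p = y_c + I_c/(y_c·A) = 7.03667 + 2.14846/(7.03667 × 3.268) = 7.03667 + 0.0934282 = 7.1301 m along the plane.
The resultant acts 1.14667 + 0.0934282 = 1.2401 m (along the plate) below the hinge at the top edge, so the moment about the hinge is M = F × 1.2401 = 346.731 × 1.2401 = 429.981 kN·m.

M ≈ 430.0 kN·m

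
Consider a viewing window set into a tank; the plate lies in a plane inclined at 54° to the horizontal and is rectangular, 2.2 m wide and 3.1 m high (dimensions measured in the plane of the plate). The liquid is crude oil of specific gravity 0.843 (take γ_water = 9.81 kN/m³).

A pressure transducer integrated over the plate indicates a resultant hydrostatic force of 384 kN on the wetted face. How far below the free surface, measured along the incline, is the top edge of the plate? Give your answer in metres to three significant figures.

γ = 0.843 × 9.81 = 8.26983 kN/m³.
A = 2.2 × 3.1 = 6.82 m².
From F = γ·h_c·A, the centroid depth is h_c = 384/(8.26983 × 6.82) = 6.80848 m.
Let θ = 54° be the plate's angle to the horizontal; measure y along the incline from where the plane meets the free surface. Vertical depth h = y·sinθ with sinθ = 0.809017.
Along the incline, y_c = h_c/sinθ = 6.80848/0.809017 = 8.41574 m.
The centroid lies 3.1/2 = 1.55 m below the top edge, so the top edge sits at y_top = 8.41574 − 1.55 = 6.86574 m along the incline.

y_top ≈ 6.87 m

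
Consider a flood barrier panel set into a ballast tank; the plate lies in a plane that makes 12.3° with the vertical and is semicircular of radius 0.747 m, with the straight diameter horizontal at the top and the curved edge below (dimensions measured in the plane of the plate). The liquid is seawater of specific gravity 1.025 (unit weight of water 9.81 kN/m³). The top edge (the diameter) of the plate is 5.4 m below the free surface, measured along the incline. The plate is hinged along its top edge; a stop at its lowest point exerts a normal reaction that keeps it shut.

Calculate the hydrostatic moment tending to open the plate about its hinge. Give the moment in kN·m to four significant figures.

γ = 1.025 × 9.81 = 10.05525 kN/m³.
The plate makes 12.3° with the vertical, i.e. θ = 90° − 12.3° = 77.7° to the horizontal. Measuring y along the incline from the free-surface line, vertical depth h = y·sinθ with sinθ = 0.977046.
The centroid of a semicircle lies 4r/(3π) = 0.317037 m from the diameter, here below the top edge, so y_c = 5.4 + 0.317037 = 5.71704 m and h_c = 5.71704 × 0.977046 = 5.58581 m.
A = πr²/2 = π × 0.747²/2 = 0.876518 m².
Resultant F = γ·h_c·A = 10.05525 × 5.58581 × 0.876518 = 49.2311 kN.
I_c = (π/8 − 8/(9π))·r⁴ = 0.109757 × 0.747⁴ = 0.0341755 m⁴.
Centre of pressure: y_p = y_c + I_c/(y_c·A) = 5.71704 + 0.0341755/(5.71704 × 0.876518) = 5.71704 + 0.00681998 = 5.72386 m along the plane.
The resultant acts 0.317037 + 0.00681998 = 0.323857 m (along the plate) below the hinge at the top edge, so the moment about the hinge is M = F × 0.323857 = 49.2311 × 0.323857 = 15.9438 kN·m.

M ≈ 15.94 kN·m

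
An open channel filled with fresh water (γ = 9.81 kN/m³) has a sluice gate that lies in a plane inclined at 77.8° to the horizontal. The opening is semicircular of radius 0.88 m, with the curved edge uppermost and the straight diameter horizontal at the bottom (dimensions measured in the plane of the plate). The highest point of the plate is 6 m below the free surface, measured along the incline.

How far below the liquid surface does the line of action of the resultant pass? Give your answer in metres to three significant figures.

h_p = 6.37 m

γ = 9.81 kN/m³.
Let θ = 77.8° be the plate's angle to the horizontal; measure y along the incline from where the plane meets the free surface. Vertical depth h = y·sinθ with sinθ = 0.977416.
The centroid lies 4r/(3π) = 0.373484 m above the diameter, so r − 4r/(3π) = 0.88 − 0.373484 = 0.506516 m below the topmost point, so y_c = 6 + 0.506516 = 6.50652 m and h_c = 6.50652 × 0.977416 = 6.35958 m.
A = πr²/2 = π × 0.88²/2 = 1.21642 m².
Resultant F = γ·h_c·A = 9.81 × 6.35958 × 1.21642 = 75.8894 kN.
I_c = (π/8 − 8/(9π))·r⁴ = 0.109757 × 0.88⁴ = 0.0658208 m⁴.
Centre of pressure: y_p = y_c + I_c/(y_c·A) = 6.50652 + 0.0658208/(6.50652 × 1.21642) = 6.50652 + 0.00831631 = 6.51484 m along the plane.
Vertically, h_p = y_p·sinθ = 6.51484 × 0.977416 = 6.36771 m.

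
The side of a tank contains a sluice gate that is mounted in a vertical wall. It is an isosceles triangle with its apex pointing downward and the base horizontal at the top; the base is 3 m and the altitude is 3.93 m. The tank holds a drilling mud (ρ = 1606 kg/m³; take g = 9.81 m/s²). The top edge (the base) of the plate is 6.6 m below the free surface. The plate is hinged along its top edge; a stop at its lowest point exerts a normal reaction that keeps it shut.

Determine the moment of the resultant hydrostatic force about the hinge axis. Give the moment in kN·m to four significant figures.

γ = ρg = 1606 × 9.81 / 1000 = 15.75486 kN/m³.
With the apex down, the centroid sits h/3 = 3.93/3 = 1.31 m below the base (the top edge), so the centroid depth is h_c = 6.6 + 1.31 = 7.91 m.
A = ½ × 3 × 3.93 = 5.895 m².
Resultant F = γ·h_c·A = 15.75486 × 7.91 × 5.895 = 734.64 kN.
I_c = b·h³/36 = 3 × 3.93³/36 = 5.0582 m⁴.
Centre of pressure: y_p = y_c + I_c/(y_c·A) = 7.91 + 5.0582/(7.91 × 5.895) = 7.91 + 0.108477 = 8.01848 m along the plane.
The resultant acts 1.31 + 0.108477 = 1.41848 m (along the plate) below the hinge at the top edge, so the moment about the hinge is M = F × 1.41848 = 734.64 × 1.41848 = 1042.07 kN·m.

M ≈ 1042 kN·m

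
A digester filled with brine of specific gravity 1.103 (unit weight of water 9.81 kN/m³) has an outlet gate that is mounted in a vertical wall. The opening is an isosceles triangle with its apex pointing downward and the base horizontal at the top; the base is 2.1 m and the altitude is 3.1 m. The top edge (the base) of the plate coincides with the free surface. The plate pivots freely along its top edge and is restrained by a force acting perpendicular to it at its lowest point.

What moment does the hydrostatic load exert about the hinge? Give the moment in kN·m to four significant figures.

M ≈ 56.41 kN·m

γ = 1.103 × 9.81 = 10.82043 kN/m³.
With the apex down, the centroid sits h/3 = 3.1/3 = 1.03333 m below the base (the top edge), so the centroid depth is h_c = 1.03333 m.
A = ½ × 2.1 × 3.1 = 3.255 m².
Resultant F = γ·h_c·A = 10.82043 × 1.03333 × 3.255 = 36.3944 kN.
I_c = b·h³/36 = 2.1 × 3.1³/36 = 1.73781 m⁴.
Centre of pressure: y_p = y_c + I_c/(y_c·A) = 1.03333 + 1.73781/(1.03333 × 3.255) = 1.03333 + 0.516669 = 1.55 m along the plane.
The resultant acts 1.03333 + 0.516669 = 1.55 m (along the plate) below the hinge at the top edge, so the moment about the hinge is M = F × 1.55 = 36.3944 × 1.55 = 56.4113 kN·m.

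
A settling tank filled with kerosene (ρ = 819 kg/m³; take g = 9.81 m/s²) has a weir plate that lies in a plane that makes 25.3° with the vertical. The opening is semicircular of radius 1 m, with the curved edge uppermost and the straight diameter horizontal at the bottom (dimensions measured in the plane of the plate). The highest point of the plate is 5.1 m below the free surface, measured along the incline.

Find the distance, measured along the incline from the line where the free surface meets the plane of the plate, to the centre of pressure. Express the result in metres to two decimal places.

γ = ρg = 819 × 9.81 / 1000 = 8.03439 kN/m³.
The plate makes 25.3° with the vertical, i.e. θ = 90° − 25.3° = 64.7° to the horizontal. Measuring y along the incline from the free-surface line, vertical depth h = y·sinθ with sinθ = 0.904083.
The centroid lies 4r/(3π) = 0.424413 m above the diameter, so r − 4r/(3π) = 1 − 0.424413 = 0.575587 m below the topmost point, so y_c = 5.1 + 0.575587 = 5.67559 m and h_c = 5.67559 × 0.904083 = 5.1312 m.
A = πr²/2 = π × 1²/2 = 1.5708 m².
Resultant F = γ·h_c·A = 8.03439 × 5.1312 × 1.5708 = 64.7579 kN.
I_c = (π/8 − 8/(9π))·r⁴ = 0.109757 × 1⁴ = 0.109757 m⁴.
Centre of pressure: y_p = y_c + I_c/(y_c·A) = 5.67559 + 0.109757/(5.67559 × 1.5708) = 5.67559 + 0.0123112 = 5.6879 m along the plane.

y_p = 5.69 m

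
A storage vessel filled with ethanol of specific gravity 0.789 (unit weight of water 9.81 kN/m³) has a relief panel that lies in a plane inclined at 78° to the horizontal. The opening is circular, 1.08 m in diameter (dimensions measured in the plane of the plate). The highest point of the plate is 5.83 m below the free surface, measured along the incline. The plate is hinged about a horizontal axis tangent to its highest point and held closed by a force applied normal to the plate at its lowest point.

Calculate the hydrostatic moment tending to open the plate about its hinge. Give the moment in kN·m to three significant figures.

M ≈ 24.4 kN·m

γ = 0.789 × 9.81 = 7.74009 kN/m³.
Let θ = 78° be the plate's angle to the horizontal; measure y along the incline from where the plane meets the free surface. Vertical depth h = y·sinθ with sinθ = 0.978148.
The centroid is at the centre, 0.54 m below the top of the plate, so y_c = 5.83 + 0.54 = 6.37 m and h_c = 6.37 × 0.978148 = 6.2308 m.
A = π(0.54)² = 0.916088 m².
Resultant F = γ·h_c·A = 7.74009 × 6.2308 × 0.916088 = 44.1801 kN.
I_c = πr⁴/4 = π × 0.54⁴/4 = 0.0667828 m⁴.
Centre of pressure: y_p = y_c + I_c/(y_c·A) = 6.37 + 0.0667828/(6.37 × 0.916088) = 6.37 + 0.0114443 = 6.38144 m along the plane.
The resultant acts 0.54 + 0.0114443 = 0.551444 m (along the plate) below the hinge at the top edge, so the moment about the hinge is M = F × 0.551444 = 44.1801 × 0.551444 = 24.3629 kN·m.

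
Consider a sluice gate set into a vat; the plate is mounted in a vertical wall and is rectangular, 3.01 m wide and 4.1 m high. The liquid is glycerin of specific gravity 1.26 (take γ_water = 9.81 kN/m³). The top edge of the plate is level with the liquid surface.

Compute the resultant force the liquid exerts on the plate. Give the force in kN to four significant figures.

F ≈ 312.7 kN

γ = 1.26 × 9.81 = 12.3606 kN/m³.
The centroid lies 4.1/2 = 2.05 m below the top edge, so the centroid depth is h_c = 2.05 m.
A = 3.01 × 4.1 = 12.341 m².
Resultant F = γ·h_c·A = 12.3606 × 2.05 × 12.341 = 312.711 kN.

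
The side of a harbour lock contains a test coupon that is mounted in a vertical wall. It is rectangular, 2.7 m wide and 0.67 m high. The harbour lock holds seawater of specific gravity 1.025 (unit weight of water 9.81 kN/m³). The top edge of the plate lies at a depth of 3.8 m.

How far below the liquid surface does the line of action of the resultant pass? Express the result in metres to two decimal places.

h_p = 4.14 m

γ = 1.025 × 9.81 = 10.05525 kN/m³.
The centroid lies 0.67/2 = 0.335 m below the top edge, so the centroid depth is h_c = 3.8 + 0.335 = 4.135 m.
A = 2.7 × 0.67 = 1.809 m².
Resultant F = γ·h_c·A = 10.05525 × 4.135 × 1.809 = 75.2154 kN.
I_c = b·h³/12 = 2.7 × 0.67³/12 = 0.0676717 m⁴.
Centre of pressure: y_p = y_c + I_c/(y_c·A) = 4.135 + 0.0676717/(4.135 × 1.809) = 4.135 + 0.00904676 = 4.14405 m along the plane.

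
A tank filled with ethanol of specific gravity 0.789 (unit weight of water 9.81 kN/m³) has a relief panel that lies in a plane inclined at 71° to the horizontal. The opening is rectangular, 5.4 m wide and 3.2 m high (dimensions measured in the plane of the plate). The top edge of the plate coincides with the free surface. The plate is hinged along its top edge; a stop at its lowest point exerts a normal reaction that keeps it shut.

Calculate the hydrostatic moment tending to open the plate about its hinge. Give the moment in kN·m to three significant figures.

γ = 0.789 × 9.81 = 7.74009 kN/m³.
Let θ = 71° be the plate's angle to the horizontal; measure y along the incline from where the plane meets the free surface. Vertical depth h = y·sinθ with sinθ = 0.945519.
The centroid lies 3.2/2 = 1.6 m below the top edge, so y_c = 1.6 m and h_c = 1.6 × 0.945519 = 1.51283 m.
A = 5.4 × 3.2 = 17.28 m².
Resultant F = γ·h_c·A = 7.74009 × 1.51283 × 17.28 = 202.339 kN.
I_c = b·h³/12 = 5.4 × 3.2³/12 = 14.7456 m⁴.
Centre of pressure: y_p = y_c + I_c/(y_c·A) = 1.6 + 14.7456/(1.6 × 17.28) = 1.6 + 0.533333 = 2.13333 m along the plane.
The resultant acts 1.6 + 0.533333 = 2.13333 m (along the plate) below the hinge at the top edge, so the moment about the hinge is M = F × 2.13333 = 202.339 × 2.13333 = 431.656 kN·m.

M ≈ 432 kN·m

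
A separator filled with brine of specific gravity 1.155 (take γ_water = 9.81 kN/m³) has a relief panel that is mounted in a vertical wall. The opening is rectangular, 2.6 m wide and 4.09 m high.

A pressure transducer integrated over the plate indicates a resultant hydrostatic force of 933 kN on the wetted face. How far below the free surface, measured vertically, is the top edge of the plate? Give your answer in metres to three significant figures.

γ = 1.155 × 9.81 = 11.33055 kN/m³.
A = 2.6 × 4.09 = 10.634 m².
From F = γ·h_c·A, the centroid depth is h_c = 933/(11.33055 × 10.634) = 7.74344 m.
The centroid lies 4.09/2 = 2.045 m below the top edge, so the top edge sits at h_top = 7.74344 − 2.045 = 5.69844 m below the surface.

d_top ≈ 5.70 m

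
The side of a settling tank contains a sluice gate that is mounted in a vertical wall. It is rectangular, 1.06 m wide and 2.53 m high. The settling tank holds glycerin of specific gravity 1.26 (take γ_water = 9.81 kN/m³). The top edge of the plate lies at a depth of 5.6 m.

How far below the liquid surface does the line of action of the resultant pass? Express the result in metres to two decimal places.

γ = 1.26 × 9.81 = 12.3606 kN/m³.
The centroid lies 2.53/2 = 1.265 m below the top edge, so the centroid depth is h_c = 5.6 + 1.265 = 6.865 m.
A = 1.06 × 2.53 = 2.6818 m².
Resultant F = γ·h_c·A = 12.3606 × 6.865 × 2.6818 = 227.566 kN.
I_c = b·h³/12 = 1.06 × 2.53³/12 = 1.43049 m⁴.
Centre of pressure: y_p = y_c + I_c/(y_c·A) = 6.865 + 1.43049/(6.865 × 2.6818) = 6.865 + 0.0776994 = 6.9427 m along the plane.

h_p = 6.94 m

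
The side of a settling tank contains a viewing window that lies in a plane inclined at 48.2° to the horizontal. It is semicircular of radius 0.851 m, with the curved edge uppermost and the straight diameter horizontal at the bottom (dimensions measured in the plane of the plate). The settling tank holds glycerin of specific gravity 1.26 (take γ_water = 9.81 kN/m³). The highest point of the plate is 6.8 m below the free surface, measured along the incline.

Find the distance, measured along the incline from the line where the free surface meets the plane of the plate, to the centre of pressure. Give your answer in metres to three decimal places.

γ = 1.26 × 9.81 = 12.3606 kN/m³.
Let θ = 48.2° be the plate's angle to the horizontal; measure y along the incline from where the plane meets the free surface. Vertical depth h = y·sinθ with sinθ = 0.745476.
The centroid lies 4r/(3π) = 0.361176 m above the diameter, so r − 4r/(3π) = 0.851 − 0.361176 = 0.489824 m below the topmost point, so y_c = 6.8 + 0.489824 = 7.28982 m and h_c = 7.28982 × 0.745476 = 5.43439 m.
A = πr²/2 = π × 0.851²/2 = 1.13757 m².
Resultant F = γ·h_c·A = 12.3606 × 5.43439 × 1.13757 = 76.4132 kN.
I_c = (π/8 − 8/(9π))·r⁴ = 0.109757 × 0.851⁴ = 0.0575639 m⁴.
Centre of pressure: y_p = y_c + I_c/(y_c·A) = 7.28982 + 0.0575639/(7.28982 × 1.13757) = 7.28982 + 0.00694153 = 7.29676 m along the plane.

y_p = 7.297 m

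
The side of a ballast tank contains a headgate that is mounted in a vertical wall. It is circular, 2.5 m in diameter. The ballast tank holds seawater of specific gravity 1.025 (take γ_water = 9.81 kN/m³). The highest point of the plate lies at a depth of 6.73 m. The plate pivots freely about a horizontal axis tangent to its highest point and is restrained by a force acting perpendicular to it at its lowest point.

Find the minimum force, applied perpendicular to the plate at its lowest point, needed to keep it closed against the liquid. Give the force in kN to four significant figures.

γ = 1.025 × 9.81 = 10.05525 kN/m³.
The centroid is at the centre, 1.25 m below the top of the plate, so the centroid depth is h_c = 6.73 + 1.25 = 7.98 m.
A = π(1.25)² = 4.90874 m².
Resultant F = γ·h_c·A = 10.05525 × 7.98 × 4.90874 = 393.882 kN.
I_c = πr⁴/4 = π × 1.25⁴/4 = 1.91748 m⁴.
Centre of pressure: y_p = y_c + I_c/(y_c·A) = 7.98 + 1.91748/(7.98 × 4.90874) = 7.98 + 0.0489506 = 8.02895 m along the plane.
The resultant acts 1.25 + 0.0489506 = 1.29895 m (along the plate) below the hinge at the top edge, so the moment about the hinge is M = F × 1.29895 = 393.882 × 1.29895 = 511.633 kN·m.
A normal force at the bottom, 2.5 m from the hinge, must supply this moment: P = 511.633/2.5 = 204.653 kN.

P ≈ 204.7 kN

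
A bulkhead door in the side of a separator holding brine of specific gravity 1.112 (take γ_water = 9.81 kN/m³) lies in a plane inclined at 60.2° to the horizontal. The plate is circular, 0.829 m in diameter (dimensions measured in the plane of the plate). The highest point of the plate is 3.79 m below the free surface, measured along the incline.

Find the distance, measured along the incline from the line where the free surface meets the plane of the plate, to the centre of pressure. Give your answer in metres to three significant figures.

y_p = 4.21 m

γ = 1.112 × 9.81 = 10.90872 kN/m³.
Let θ = 60.2° be the plate's angle to the horizontal; measure y along the incline from where the plane meets the free surface. Vertical depth h = y·sinθ with sinθ = 0.867765.
The centroid is at the centre, 0.4145 m below the top of the plate, so y_c = 3.79 + 0.4145 = 4.2045 m and h_c = 4.2045 × 0.867765 = 3.64852 m.
A = π(0.4145)² = 0.539758 m².
Resultant F = γ·h_c·A = 10.90872 × 3.64852 × 0.539758 = 21.4827 kN.
I_c = πr⁴/4 = π × 0.4145⁴/4 = 0.023184 m⁴.
Centre of pressure: y_p = y_c + I_c/(y_c·A) = 4.2045 + 0.023184/(4.2045 × 0.539758) = 4.2045 + 0.0102159 = 4.21472 m along the plane.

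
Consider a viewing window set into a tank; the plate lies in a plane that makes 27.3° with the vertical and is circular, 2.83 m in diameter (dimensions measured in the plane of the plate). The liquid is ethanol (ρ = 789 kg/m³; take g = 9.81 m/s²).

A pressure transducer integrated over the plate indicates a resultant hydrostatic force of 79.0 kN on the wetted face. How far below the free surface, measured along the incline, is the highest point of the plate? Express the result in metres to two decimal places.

γ = ρg = 789 × 9.81 / 1000 = 7.74009 kN/m³.
A = π(1.415)² = 6.29018 m².
From F = γ·h_c·A, the centroid depth is h_c = 79.0/(7.74009 × 6.29018) = 1.62262 m.
The plate makes 27.3° with the vertical, i.e. θ = 90° − 27.3° = 62.7° to the horizontal. Measuring y along the incline from the free-surface line, vertical depth h = y·sinθ with sinθ = 0.888617.
Along the incline, y_c = h_c/sinθ = 1.62262/0.888617 = 1.82601 m.
The centroid is at the centre, 1.415 m below the top of the plate, so the highest point sits at y_top = 1.82601 − 1.415 = 0.41101 m along the incline.

y_top ≈ 0.41 m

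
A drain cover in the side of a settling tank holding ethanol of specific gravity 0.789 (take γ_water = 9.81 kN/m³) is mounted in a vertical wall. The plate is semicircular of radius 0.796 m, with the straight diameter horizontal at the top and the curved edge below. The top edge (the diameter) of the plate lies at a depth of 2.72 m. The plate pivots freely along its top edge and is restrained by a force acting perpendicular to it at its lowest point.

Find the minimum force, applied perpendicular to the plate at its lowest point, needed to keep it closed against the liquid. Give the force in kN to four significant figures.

P ≈ 10.43 kN

γ = 0.789 × 9.81 = 7.74009 kN/m³.
The centroid of a semicircle lies 4r/(3π) = 0.337833 m from the diameter, here below the top edge, so the centroid depth is h_c = 2.72 + 0.337833 = 3.05783 m.
A = πr²/2 = π × 0.796²/2 = 0.995282 m².
Resultant F = γ·h_c·A = 7.74009 × 3.05783 × 0.995282 = 23.5562 kN.
I_c = (π/8 − 8/(9π))·r⁴ = 0.109757 × 0.796⁴ = 0.0440641 m⁴.
Centre of pressure: y_p = y_c + I_c/(y_c·A) = 3.05783 + 0.0440641/(3.05783 × 0.995282) = 3.05783 + 0.0144786 = 3.07231 m along the plane.
The resultant acts 0.337833 + 0.0144786 = 0.352312 m (along the plate) below the hinge at the top edge, so the moment about the hinge is M = F × 0.352312 = 23.5562 × 0.352312 = 8.29913 kN·m.
A normal force at the bottom, 0.796 m from the hinge, must supply this moment: P = 8.29913/0.796 = 10.426 kN.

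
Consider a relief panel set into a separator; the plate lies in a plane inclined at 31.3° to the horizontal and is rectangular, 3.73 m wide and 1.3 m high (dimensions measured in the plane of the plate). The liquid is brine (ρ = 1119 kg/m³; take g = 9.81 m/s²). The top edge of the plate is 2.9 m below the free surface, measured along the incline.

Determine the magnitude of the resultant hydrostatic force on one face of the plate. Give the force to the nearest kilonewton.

F ≈ 98 kN

γ = ρg = 1119 × 9.81 / 1000 = 10.97739 kN/m³.
Let θ = 31.3° be the plate's angle to the horizontal; measure y along the incline from where the plane meets the free surface. Vertical depth h = y·sinθ with sinθ = 0.519519.
The centroid lies 1.3/2 = 0.65 m below the top edge, so y_c = 2.9 + 0.65 = 3.55 m and h_c = 3.55 × 0.519519 = 1.84429 m.
A = 3.73 × 1.3 = 4.849 m².
Resultant F = γ·h_c·A = 10.97739 × 1.84429 × 4.849 = 98.1704 kN.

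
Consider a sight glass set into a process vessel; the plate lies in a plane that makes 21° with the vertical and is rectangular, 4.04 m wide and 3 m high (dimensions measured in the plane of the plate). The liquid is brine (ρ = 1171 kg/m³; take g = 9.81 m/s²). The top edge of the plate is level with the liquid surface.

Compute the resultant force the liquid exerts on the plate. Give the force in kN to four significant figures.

F ≈ 195.0 kN

γ = ρg = 1171 × 9.81 / 1000 = 11.48751 kN/m³.
The plate makes 21° with the vertical, i.e. θ = 90° − 21° = 69° to the horizontal. Measuring y along the incline from the free-surface line, vertical depth h = y·sinθ with sinθ = 0.933580.
The centroid lies 3/2 = 1.5 m below the top edge, so y_c = 1.5 m and h_c = 1.5 × 0.933580 = 1.40037 m.
A = 4.04 × 3 = 12.12 m².
Resultant F = γ·h_c·A = 11.48751 × 1.40037 × 12.12 = 194.972 kN.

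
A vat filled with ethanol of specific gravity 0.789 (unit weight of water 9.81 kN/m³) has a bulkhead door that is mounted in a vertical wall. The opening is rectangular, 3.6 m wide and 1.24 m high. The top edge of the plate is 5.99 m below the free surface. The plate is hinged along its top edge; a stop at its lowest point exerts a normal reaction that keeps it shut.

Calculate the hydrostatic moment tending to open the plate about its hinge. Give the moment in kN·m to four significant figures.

γ = 0.789 × 9.81 = 7.74009 kN/m³.
The centroid lies 1.24/2 = 0.62 m below the top edge, so the centroid depth is h_c = 5.99 + 0.62 = 6.61 m.
A = 3.6 × 1.24 = 4.464 m².
Resultant F = γ·h_c·A = 7.74009 × 6.61 × 4.464 = 228.387 kN.
I_c = b·h³/12 = 3.6 × 1.24³/12 = 0.571987 m⁴.
Centre of pressure: y_p = y_c + I_c/(y_c·A) = 6.61 + 0.571987/(6.61 × 4.464) = 6.61 + 0.0193848 = 6.62938 m along the plane.
The resultant acts 0.62 + 0.0193848 = 0.639385 m (along the plate) below the hinge at the top edge, so the moment about the hinge is M = F × 0.639385 = 228.387 × 0.639385 = 146.027 kN·m.

M ≈ 146.0 kN·m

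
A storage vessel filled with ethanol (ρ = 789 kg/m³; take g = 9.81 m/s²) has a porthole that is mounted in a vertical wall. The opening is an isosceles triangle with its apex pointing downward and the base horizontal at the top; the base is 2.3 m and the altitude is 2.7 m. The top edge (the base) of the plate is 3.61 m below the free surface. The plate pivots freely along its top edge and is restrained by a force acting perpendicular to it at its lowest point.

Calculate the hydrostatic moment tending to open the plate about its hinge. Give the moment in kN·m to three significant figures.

γ = ρg = 789 × 9.81 / 1000 = 7.74009 kN/m³.
With the apex down, the centroid sits h/3 = 2.7/3 = 0.9 m below the base (the top edge), so the centroid depth is h_c = 3.61 + 0.9 = 4.51 m.
A = ½ × 2.3 × 2.7 = 3.105 m².
Resultant F = γ·h_c·A = 7.74009 × 4.51 × 3.105 = 108.389 kN.
I_c = b·h³/36 = 2.3 × 2.7³/36 = 1.25753 m⁴.
Centre of pressure: y_p = y_c + I_c/(y_c·A) = 4.51 + 1.25753/(4.51 × 3.105) = 4.51 + 0.0898008 = 4.5998 m along the plane.
The resultant acts 0.9 + 0.0898008 = 0.989801 m (along the plate) below the hinge at the top edge, so the moment about the hinge is M = F × 0.989801 = 108.389 × 0.989801 = 107.284 kN·m.

M ≈ 107 kN·m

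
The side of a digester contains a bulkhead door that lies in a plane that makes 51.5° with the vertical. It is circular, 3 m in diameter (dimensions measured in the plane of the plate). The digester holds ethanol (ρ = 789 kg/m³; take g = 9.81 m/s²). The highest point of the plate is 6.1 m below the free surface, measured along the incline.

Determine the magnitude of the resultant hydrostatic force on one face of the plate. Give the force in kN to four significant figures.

F ≈ 258.8 kN

γ = ρg = 789 × 9.81 / 1000 = 7.74009 kN/m³.
The plate makes 51.5° with the vertical, i.e. θ = 90° − 51.5° = 38.5° to the horizontal. Measuring y along the incline from the free-surface line, vertical depth h = y·sinθ with sinθ = 0.622515.
The centroid is at the centre, 1.5 m below the top of the plate, so y_c = 6.1 + 1.5 = 7.6 m and h_c = 7.6 × 0.622515 = 4.73111 m.
A = π(1.5)² = 7.06858 m².
Resultant F = γ·h_c·A = 7.74009 × 4.73111 × 7.06858 = 258.846 kN.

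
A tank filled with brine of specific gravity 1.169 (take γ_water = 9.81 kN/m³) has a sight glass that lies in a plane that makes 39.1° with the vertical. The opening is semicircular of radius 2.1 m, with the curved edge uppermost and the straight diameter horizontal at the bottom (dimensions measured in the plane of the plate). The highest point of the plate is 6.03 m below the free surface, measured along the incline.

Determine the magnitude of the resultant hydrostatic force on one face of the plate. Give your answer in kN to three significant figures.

F ≈ 446 kN

γ = 1.169 × 9.81 = 11.46789 kN/m³.
The plate makes 39.1° with the vertical, i.e. θ = 90° − 39.1° = 50.9° to the horizontal. Measuring y along the incline from the free-surface line, vertical depth h = y·sinθ with sinθ = 0.776046.
The centroid lies 4r/(3π) = 0.891268 m above the diameter, so r − 4r/(3π) = 2.1 − 0.891268 = 1.20873 m below the topmost point, so y_c = 6.03 + 1.20873 = 7.23873 m and h_c = 7.23873 × 0.776046 = 5.61759 m.
A = πr²/2 = π × 2.1²/2 = 6.92721 m².
Resultant F = γ·h_c·A = 11.46789 × 5.61759 × 6.92721 = 446.264 kN.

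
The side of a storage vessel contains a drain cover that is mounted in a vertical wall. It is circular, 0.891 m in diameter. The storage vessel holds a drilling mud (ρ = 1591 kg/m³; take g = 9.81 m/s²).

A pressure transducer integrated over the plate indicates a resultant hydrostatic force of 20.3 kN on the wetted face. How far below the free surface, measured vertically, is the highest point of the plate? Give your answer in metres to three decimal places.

d_top ≈ 1.640 m

γ = ρg = 1591 × 9.81 / 1000 = 15.60771 kN/m³.
A = π(0.4455)² = 0.623513 m².
From F = γ·h_c·A, the centroid depth is h_c = 20.3/(15.60771 × 0.623513) = 2.08599 m.
The centroid is at the centre, 0.4455 m below the top of the plate, so the highest point sits at h_top = 2.08599 − 0.4455 = 1.64049 m below the surface.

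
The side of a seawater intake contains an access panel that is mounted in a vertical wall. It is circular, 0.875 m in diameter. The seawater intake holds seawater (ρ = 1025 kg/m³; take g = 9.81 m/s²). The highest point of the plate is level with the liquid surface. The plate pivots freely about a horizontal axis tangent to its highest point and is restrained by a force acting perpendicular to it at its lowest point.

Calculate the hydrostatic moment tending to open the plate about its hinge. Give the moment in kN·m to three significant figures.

γ = ρg = 1025 × 9.81 / 1000 = 10.05525 kN/m³.
The centroid is at the centre, 0.4375 m below the top of the plate, so the centroid depth is h_c = 0.4375 m.
A = π(0.4375)² = 0.60132 m².
Resultant F = γ·h_c·A = 10.05525 × 0.4375 × 0.60132 = 2.64531 kN.
I_c = πr⁴/4 = π × 0.4375⁴/4 = 0.0287741 m⁴.
Centre of pressure: y_p = y_c + I_c/(y_c·A) = 0.4375 + 0.0287741/(0.4375 × 0.60132) = 0.4375 + 0.109375 = 0.546875 m along the plane.
The resultant acts 0.4375 + 0.109375 = 0.546875 m (along the plate) below the hinge at the top edge, so the moment about the hinge is M = F × 0.546875 = 2.64531 × 0.546875 = 1.44665 kN·m.

M ≈ 1.45 kN·m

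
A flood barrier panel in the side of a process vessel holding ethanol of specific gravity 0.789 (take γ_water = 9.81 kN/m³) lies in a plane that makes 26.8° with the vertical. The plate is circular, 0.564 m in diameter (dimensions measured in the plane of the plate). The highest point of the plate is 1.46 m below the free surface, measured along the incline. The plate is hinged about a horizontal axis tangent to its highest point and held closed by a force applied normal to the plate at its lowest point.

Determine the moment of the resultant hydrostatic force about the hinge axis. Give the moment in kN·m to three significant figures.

γ = 0.789 × 9.81 = 7.74009 kN/m³.
The plate makes 26.8° with the vertical, i.e. θ = 90° − 26.8° = 63.2° to the horizontal. Measuring y along the incline from the free-surface line, vertical depth h = y·sinθ with sinθ = 0.892586.
The centroid is at the centre, 0.282 m below the top of the plate, so y_c = 1.46 + 0.282 = 1.742 m and h_c = 1.742 × 0.892586 = 1.55488 m.
A = π(0.282)² = 0.249832 m².
Resultant F = γ·h_c·A = 7.74009 × 1.55488 × 0.249832 = 3.00671 kN.
I_c = πr⁴/4 = π × 0.282⁴/4 = 0.00496691 m⁴.
Centre of pressure: y_p = y_c + I_c/(y_c·A) = 1.742 + 0.00496691/(1.742 × 0.249832) = 1.742 + 0.0114127 = 1.75341 m along the plane.
The resultant acts 0.282 + 0.0114127 = 0.293413 m (along the plate) below the hinge at the top edge, so the moment about the hinge is M = F × 0.293413 = 3.00671 × 0.293413 = 0.882208 kN·m.

M ≈ 0.882 kN·m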